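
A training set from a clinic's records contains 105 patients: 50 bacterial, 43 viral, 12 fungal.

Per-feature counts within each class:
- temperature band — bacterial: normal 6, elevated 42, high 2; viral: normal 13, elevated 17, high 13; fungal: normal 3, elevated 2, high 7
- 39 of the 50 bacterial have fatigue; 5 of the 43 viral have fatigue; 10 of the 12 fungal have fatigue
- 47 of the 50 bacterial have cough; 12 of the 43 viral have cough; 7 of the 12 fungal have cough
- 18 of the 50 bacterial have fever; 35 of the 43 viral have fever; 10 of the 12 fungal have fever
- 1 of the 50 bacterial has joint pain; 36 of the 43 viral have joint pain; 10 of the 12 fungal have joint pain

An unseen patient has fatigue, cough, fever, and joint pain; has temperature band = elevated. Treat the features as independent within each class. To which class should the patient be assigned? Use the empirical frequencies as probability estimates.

bacterial: (50/105) × (42/50) × (39/50) × (47/50) × (18/50) × (1/50) = 0.002111616
viral: (43/105) × (17/43) × (5/43) × (12/43) × (35/43) × (36/43) ≈ 0.0035802
fungal: (12/105) × (2/12) × (10/12) × (7/12) × (10/12) × (10/12) ≈ 0.00643004
Highest score → fungal.

fungal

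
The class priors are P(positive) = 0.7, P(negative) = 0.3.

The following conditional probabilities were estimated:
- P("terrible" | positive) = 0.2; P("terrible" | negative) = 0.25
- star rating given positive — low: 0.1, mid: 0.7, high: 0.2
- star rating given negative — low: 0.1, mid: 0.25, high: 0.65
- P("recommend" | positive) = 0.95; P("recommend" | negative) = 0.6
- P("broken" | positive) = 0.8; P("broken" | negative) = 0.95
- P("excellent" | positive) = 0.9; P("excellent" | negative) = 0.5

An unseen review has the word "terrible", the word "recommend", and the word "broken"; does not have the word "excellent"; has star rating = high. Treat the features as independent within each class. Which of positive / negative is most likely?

negative

positive: 0.7 × 0.2 × 0.2 × 0.95 × 0.8 × (1−0.9) = 0.002128
negative: 0.3 × 0.25 × 0.65 × 0.6 × 0.95 × (1−0.5) = 0.01389375
Highest score → negative.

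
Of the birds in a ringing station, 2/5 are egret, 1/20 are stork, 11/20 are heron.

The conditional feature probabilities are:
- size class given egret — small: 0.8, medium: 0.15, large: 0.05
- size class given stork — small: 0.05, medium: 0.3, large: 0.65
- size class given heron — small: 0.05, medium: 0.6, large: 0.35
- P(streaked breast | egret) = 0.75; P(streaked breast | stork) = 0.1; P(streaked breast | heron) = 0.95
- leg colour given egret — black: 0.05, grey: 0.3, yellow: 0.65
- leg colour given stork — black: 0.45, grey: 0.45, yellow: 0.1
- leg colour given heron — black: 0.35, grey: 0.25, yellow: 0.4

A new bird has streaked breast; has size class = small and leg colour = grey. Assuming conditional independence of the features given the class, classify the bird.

egret

egret: 0.4 × 0.8 × 0.75 × 0.3 = 0.072
stork: 0.05 × 0.05 × 0.1 × 0.45 = 0.0001125
heron: 0.55 × 0.05 × 0.95 × 0.25 = 0.00653125
Highest score → egret.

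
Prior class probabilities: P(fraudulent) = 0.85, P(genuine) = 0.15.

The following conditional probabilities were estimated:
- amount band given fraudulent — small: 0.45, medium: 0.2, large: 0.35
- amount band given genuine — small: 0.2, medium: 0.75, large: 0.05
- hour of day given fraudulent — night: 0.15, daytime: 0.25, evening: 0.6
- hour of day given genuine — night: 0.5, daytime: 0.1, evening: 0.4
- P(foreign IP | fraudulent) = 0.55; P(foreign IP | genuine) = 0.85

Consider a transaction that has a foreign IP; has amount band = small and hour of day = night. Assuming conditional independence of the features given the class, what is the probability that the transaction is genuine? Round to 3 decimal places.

0.288

fraudulent: 0.85 × 0.45 × 0.15 × 0.55 = 0.03155625
genuine: 0.15 × 0.2 × 0.5 × 0.85 = 0.01275
P(genuine | x) = 0.01275 / 0.04430625 ≈ 0.288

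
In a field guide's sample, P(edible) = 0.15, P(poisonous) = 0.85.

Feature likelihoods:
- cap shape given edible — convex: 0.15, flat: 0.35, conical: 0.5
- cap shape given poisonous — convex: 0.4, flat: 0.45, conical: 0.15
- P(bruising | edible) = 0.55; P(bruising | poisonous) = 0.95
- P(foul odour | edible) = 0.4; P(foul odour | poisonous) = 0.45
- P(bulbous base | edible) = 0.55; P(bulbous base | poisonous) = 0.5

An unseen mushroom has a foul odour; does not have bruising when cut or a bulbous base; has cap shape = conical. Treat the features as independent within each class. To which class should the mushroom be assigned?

edible: 0.15 × 0.5 × (1−0.55) × 0.4 × (1−0.55) = 0.006075
poisonous: 0.85 × 0.15 × (1−0.95) × 0.45 × (1−0.5) = 0.001434375
Highest score → edible.

edible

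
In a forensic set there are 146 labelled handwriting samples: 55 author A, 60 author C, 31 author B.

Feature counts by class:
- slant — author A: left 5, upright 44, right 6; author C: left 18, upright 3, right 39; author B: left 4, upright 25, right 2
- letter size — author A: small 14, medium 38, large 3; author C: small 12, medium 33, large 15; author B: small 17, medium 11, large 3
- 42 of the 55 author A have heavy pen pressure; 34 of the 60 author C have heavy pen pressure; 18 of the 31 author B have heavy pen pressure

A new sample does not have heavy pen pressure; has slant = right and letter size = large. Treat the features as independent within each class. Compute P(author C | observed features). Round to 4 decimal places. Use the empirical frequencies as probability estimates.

0.9638

author A: (55/146) × (6/55) × (3/55) × (13/55) ≈ 0.000529831
author C: (60/146) × (39/60) × (15/60) × (26/60) ≈ 0.0289384
author B: (31/146) × (2/31) × (3/31) × (13/31) ≈ 0.000555928
P(author C | x) = 0.0289384 / 0.030024159 ≈ 0.9638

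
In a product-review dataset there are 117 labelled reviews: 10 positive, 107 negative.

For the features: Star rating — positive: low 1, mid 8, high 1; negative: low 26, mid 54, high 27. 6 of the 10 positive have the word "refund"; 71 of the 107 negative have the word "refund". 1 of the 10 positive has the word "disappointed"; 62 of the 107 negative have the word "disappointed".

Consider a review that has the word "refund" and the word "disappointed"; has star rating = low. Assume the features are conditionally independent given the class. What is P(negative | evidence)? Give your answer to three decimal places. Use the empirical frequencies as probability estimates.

0.994

positive: (10/117) × (1/10) × (6/10) × (1/10) ≈ 0.000512821
negative: (107/117) × (26/107) × (71/107) × (62/107) ≈ 0.0854417
P(negative | x) = 0.0854417 / 0.085954521 ≈ 0.994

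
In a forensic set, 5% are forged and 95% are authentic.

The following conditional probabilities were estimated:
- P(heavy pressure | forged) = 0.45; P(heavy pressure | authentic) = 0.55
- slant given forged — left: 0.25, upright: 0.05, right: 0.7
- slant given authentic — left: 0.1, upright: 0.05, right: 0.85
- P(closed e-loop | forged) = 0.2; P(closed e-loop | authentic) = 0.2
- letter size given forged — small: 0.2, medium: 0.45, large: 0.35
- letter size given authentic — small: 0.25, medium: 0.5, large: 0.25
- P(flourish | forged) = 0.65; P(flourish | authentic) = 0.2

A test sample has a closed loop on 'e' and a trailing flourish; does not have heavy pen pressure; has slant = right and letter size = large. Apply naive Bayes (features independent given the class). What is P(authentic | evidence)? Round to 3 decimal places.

0.806

forged: 0.05 × (1−0.45) × 0.7 × 0.2 × 0.35 × 0.65 = 0.000875875
authentic: 0.95 × (1−0.55) × 0.85 × 0.2 × 0.25 × 0.2 = 0.00363375
P(authentic | x) = 0.00363375 / 0.004509625 ≈ 0.806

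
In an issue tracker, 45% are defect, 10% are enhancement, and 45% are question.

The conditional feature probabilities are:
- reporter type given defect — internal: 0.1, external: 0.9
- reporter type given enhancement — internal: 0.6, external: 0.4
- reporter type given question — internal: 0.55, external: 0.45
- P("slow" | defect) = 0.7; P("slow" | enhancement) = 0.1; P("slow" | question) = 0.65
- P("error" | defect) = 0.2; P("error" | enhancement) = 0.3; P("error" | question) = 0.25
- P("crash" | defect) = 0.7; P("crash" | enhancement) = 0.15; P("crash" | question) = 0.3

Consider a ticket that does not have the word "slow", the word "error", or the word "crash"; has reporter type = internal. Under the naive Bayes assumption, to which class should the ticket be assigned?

question

defect: 0.45 × 0.1 × (1−0.7) × (1−0.2) × (1−0.7) = 0.00324
enhancement: 0.1 × 0.6 × (1−0.1) × (1−0.3) × (1−0.15) = 0.03213
question: 0.45 × 0.55 × (1−0.65) × (1−0.25) × (1−0.3) = 0.045478125
Highest score → question.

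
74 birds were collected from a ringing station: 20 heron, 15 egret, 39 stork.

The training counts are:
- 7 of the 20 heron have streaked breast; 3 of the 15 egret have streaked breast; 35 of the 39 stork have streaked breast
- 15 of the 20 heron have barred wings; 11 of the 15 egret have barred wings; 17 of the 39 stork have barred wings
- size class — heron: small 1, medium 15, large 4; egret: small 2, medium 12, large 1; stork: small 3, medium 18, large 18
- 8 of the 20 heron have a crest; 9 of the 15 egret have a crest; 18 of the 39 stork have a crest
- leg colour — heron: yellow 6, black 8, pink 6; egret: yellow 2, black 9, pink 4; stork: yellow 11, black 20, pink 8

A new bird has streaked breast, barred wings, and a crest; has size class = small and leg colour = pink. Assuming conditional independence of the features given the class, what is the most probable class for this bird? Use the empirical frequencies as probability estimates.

heron: (20/74) × (7/20) × (15/20) × (1/20) × (8/20) × (6/20) ≈ 0.000425676
egret: (15/74) × (3/15) × (11/15) × (2/15) × (9/15) × (4/15) ≈ 0.000634234
stork: (39/74) × (35/39) × (17/39) × (3/39) × (18/39) × (8/39) ≈ 0.00150145
Highest score → stork.

stork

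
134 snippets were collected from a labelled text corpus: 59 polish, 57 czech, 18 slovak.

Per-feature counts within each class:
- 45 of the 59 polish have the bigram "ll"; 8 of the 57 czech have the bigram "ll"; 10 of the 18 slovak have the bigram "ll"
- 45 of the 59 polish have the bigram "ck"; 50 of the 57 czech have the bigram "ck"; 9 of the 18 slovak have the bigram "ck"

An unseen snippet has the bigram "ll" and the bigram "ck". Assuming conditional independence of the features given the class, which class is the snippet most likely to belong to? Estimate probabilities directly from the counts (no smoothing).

polish: (59/134) × (45/59) × (45/59) ≈ 0.256135
czech: (57/134) × (8/57) × (50/57) ≈ 0.0523697
slovak: (18/134) × (10/18) × (9/18) ≈ 0.0373134
Highest score → polish.

polish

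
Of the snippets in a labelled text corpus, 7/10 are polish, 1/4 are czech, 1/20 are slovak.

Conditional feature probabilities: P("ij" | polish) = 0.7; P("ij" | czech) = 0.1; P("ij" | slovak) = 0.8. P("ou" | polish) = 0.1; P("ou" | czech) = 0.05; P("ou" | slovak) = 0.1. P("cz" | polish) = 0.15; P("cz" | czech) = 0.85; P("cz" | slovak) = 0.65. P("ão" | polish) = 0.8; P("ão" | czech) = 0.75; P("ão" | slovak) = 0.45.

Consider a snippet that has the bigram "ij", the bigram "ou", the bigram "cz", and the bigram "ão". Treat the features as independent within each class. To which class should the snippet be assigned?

polish

polish: 0.7 × 0.7 × 0.1 × 0.15 × 0.8 = 0.00588
czech: 0.25 × 0.1 × 0.05 × 0.85 × 0.75 = 0.000796875
slovak: 0.05 × 0.8 × 0.1 × 0.65 × 0.45 = 0.00117
Highest score → polish.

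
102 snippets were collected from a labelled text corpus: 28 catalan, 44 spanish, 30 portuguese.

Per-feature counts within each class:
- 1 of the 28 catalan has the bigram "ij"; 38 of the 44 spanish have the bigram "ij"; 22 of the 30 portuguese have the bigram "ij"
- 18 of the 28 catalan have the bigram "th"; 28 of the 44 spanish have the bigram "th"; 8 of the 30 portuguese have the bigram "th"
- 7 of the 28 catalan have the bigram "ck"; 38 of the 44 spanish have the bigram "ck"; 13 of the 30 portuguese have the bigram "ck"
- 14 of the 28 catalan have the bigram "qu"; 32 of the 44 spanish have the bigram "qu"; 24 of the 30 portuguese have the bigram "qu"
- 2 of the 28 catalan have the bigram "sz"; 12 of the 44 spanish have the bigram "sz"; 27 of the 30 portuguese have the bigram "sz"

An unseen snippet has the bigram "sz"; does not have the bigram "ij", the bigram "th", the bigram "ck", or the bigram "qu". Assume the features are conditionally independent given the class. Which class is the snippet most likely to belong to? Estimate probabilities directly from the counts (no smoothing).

catalan: (28/102) × (27/28) × (10/28) × (21/28) × (14/28) × (2/28) ≈ 0.00253226
spanish: (44/102) × (6/44) × (16/44) × (6/44) × (12/44) × (12/44) ≈ 0.000216957
portuguese: (30/102) × (8/30) × (22/30) × (17/30) × (6/30) × (27/30) ≈ 0.00586667
Highest score → portuguese.

portuguese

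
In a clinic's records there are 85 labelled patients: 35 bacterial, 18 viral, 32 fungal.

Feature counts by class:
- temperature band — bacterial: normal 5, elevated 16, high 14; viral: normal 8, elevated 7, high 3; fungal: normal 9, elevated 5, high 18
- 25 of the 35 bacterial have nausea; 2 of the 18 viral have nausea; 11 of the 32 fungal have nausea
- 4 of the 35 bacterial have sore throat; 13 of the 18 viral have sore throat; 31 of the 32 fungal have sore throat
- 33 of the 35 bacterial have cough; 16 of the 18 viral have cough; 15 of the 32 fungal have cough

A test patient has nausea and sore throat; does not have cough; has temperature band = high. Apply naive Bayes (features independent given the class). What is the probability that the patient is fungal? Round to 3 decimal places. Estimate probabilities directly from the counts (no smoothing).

bacterial: (35/85) × (14/35) × (25/35) × (4/35) × (2/35) ≈ 0.000768307
viral: (18/85) × (3/18) × (2/18) × (13/18) × (2/18) ≈ 0.000314694
fungal: (32/85) × (18/32) × (11/32) × (31/32) × (17/32) = 0.03746337890625
P(fungal | x) = 0.03746337890625 / 0.03854637990625 ≈ 0.972

0.972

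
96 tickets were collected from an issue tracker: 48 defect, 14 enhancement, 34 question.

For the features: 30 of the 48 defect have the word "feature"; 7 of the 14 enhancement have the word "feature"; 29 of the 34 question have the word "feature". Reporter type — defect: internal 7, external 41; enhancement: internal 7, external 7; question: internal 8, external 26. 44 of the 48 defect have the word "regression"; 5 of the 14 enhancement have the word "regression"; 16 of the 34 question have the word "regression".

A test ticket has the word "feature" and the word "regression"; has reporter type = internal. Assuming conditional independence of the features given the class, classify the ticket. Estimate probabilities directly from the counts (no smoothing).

defect

defect: (48/96) × (30/48) × (7/48) × (44/48) ≈ 0.0417752
enhancement: (14/96) × (7/14) × (7/14) × (5/14) ≈ 0.0130208
question: (34/96) × (29/34) × (8/34) × (16/34) ≈ 0.0334487
Highest score → defect.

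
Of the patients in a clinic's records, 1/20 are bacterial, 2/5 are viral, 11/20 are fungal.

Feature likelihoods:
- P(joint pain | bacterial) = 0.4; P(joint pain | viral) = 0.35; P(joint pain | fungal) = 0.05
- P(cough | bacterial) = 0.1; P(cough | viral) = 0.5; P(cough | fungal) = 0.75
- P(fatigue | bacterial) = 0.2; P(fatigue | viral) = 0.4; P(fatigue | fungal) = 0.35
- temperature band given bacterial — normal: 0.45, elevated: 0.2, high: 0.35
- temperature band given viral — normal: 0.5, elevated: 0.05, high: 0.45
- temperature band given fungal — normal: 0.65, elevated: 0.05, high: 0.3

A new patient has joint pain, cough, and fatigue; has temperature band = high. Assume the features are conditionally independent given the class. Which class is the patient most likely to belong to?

bacterial: 0.05 × 0.4 × 0.1 × 0.2 × 0.35 = 0.00014
viral: 0.4 × 0.35 × 0.5 × 0.4 × 0.45 = 0.0126
fungal: 0.55 × 0.05 × 0.75 × 0.35 × 0.3 = 0.002165625
Highest score → viral.

viral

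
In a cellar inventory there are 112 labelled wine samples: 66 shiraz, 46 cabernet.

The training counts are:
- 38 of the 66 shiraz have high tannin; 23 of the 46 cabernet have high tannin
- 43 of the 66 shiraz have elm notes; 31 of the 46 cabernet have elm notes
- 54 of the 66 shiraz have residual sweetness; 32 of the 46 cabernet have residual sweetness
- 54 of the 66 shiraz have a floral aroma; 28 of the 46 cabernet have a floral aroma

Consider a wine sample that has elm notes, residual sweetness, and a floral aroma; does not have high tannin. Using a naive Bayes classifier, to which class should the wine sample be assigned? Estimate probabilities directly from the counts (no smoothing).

shiraz: (66/112) × (28/66) × (43/66) × (54/66) × (54/66) ≈ 0.109035
cabernet: (46/112) × (23/46) × (31/46) × (32/46) × (28/46) ≈ 0.0586011
Highest score → shiraz.

shiraz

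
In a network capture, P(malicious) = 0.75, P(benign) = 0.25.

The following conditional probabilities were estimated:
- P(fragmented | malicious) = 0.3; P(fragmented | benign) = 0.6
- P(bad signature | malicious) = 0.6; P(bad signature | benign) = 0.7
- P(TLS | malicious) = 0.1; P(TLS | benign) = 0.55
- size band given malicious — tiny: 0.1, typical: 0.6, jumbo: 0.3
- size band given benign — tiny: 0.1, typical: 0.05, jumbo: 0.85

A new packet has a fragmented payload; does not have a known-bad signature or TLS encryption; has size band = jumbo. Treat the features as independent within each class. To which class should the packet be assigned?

malicious: 0.75 × 0.3 × (1−0.6) × (1−0.1) × 0.3 = 0.0243
benign: 0.25 × 0.6 × (1−0.7) × (1−0.55) × 0.85 = 0.0172125
Highest score → malicious.

malicious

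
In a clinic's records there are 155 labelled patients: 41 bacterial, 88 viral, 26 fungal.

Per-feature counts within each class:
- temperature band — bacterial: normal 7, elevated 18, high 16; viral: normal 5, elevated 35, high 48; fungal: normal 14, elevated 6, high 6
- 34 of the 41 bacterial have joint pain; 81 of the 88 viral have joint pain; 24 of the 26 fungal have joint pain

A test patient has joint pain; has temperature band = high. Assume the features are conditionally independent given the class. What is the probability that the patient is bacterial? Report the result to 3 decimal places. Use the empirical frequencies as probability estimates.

bacterial: (41/155) × (16/41) × (34/41) ≈ 0.0856019
viral: (88/155) × (48/88) × (81/88) ≈ 0.285044
fungal: (26/155) × (6/26) × (24/26) ≈ 0.035732
P(bacterial | x) = 0.0856019 / 0.4063779 ≈ 0.211

0.211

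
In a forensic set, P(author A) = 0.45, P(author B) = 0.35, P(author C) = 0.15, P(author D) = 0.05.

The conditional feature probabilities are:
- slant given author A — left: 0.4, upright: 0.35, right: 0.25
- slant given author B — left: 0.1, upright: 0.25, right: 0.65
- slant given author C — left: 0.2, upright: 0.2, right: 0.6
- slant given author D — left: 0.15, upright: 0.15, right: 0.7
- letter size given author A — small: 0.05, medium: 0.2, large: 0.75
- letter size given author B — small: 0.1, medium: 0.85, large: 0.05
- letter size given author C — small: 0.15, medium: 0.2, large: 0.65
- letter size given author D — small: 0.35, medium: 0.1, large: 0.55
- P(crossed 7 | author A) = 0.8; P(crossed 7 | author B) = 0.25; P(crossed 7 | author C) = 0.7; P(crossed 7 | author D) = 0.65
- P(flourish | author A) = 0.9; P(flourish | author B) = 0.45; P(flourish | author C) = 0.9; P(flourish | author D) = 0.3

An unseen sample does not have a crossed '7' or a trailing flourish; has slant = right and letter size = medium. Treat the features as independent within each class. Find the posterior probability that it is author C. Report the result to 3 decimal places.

author A: 0.45 × 0.25 × 0.2 × (1−0.8) × (1−0.9) = 0.00045
author B: 0.35 × 0.65 × 0.85 × (1−0.25) × (1−0.45) = 0.0797671875
author C: 0.15 × 0.6 × 0.2 × (1−0.7) × (1−0.9) = 0.00054
author D: 0.05 × 0.7 × 0.1 × (1−0.65) × (1−0.3) = 0.0008575
P(author C | x) = 0.00054 / 0.0816146875 ≈ 0.007

0.007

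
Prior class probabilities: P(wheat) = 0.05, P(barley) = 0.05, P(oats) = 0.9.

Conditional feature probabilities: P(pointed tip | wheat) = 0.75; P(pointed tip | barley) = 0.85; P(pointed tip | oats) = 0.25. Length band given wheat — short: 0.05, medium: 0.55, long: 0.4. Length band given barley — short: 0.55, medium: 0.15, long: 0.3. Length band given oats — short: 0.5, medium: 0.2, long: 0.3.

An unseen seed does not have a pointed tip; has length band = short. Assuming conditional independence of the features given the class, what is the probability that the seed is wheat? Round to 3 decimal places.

wheat: 0.05 × (1−0.75) × 0.05 = 0.000625
barley: 0.05 × (1−0.85) × 0.55 = 0.004125
oats: 0.9 × (1−0.25) × 0.5 = 0.3375
P(wheat | x) = 0.000625 / 0.34225 ≈ 0.002

0.002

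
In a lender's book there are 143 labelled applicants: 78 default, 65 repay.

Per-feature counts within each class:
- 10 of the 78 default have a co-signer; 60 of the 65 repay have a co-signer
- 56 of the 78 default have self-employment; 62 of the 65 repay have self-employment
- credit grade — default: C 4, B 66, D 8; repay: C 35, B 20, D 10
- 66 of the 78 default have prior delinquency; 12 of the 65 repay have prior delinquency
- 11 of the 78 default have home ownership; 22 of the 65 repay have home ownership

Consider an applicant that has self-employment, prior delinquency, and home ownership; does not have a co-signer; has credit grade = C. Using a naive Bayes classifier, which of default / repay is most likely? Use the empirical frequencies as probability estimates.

default

default: (78/143) × (68/78) × (56/78) × (4/78) × (66/78) × (11/78) ≈ 0.0020892
repay: (65/143) × (5/65) × (62/65) × (35/65) × (12/65) × (22/65) ≈ 0.00112213
Highest score → default.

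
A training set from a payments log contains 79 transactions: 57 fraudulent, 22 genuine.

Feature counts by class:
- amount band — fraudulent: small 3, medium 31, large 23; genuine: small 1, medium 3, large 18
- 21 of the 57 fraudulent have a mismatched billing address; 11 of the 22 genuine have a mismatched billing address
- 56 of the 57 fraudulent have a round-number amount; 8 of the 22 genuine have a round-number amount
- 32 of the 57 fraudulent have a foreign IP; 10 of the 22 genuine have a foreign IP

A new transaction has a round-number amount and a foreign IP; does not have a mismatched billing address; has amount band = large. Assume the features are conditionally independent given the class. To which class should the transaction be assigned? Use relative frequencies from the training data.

fraudulent: (57/79) × (23/57) × (36/57) × (56/57) × (32/57) ≈ 0.101418
genuine: (22/79) × (18/22) × (11/22) × (8/22) × (10/22) ≈ 0.0188304
Highest score → fraudulent.

fraudulent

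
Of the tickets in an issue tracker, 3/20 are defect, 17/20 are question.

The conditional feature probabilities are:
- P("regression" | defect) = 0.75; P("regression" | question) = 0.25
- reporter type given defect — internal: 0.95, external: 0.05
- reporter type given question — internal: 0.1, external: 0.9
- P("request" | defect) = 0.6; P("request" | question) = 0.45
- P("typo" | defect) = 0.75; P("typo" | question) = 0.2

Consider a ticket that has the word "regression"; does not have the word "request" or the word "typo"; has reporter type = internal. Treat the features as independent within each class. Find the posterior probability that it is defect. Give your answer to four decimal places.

0.5334

defect: 0.15 × 0.75 × 0.95 × (1−0.6) × (1−0.75) = 0.0106875
question: 0.85 × 0.25 × 0.1 × (1−0.45) × (1−0.2) = 0.00935
P(defect | x) = 0.0106875 / 0.0200375 ≈ 0.5334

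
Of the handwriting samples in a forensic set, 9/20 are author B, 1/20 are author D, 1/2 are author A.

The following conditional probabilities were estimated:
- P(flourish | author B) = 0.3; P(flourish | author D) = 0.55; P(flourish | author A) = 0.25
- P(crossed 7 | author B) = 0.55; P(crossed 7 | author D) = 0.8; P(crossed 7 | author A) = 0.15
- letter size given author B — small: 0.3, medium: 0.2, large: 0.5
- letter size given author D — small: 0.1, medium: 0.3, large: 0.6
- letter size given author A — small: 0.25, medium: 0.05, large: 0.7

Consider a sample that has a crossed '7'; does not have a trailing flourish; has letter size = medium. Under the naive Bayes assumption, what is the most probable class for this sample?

author B

author B: 0.45 × (1−0.3) × 0.55 × 0.2 = 0.03465
author D: 0.05 × (1−0.55) × 0.8 × 0.3 = 0.0054
author A: 0.5 × (1−0.25) × 0.15 × 0.05 = 0.0028125
Highest score → author B.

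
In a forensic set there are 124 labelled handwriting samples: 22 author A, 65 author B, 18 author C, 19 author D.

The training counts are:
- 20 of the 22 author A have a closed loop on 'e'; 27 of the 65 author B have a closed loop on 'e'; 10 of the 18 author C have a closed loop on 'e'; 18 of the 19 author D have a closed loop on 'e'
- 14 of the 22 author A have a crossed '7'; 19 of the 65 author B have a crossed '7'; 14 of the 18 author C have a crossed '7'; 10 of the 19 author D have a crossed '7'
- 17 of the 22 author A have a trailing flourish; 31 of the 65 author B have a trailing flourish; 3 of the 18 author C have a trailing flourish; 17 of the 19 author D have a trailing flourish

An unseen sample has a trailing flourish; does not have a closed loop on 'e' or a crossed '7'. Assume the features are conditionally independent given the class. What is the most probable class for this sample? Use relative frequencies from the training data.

author A: (22/124) × (2/22) × (8/22) × (17/22) ≈ 0.00453212
author B: (65/124) × (38/65) × (46/65) × (31/65) ≈ 0.103432
author C: (18/124) × (8/18) × (4/18) × (3/18) ≈ 0.00238949
author D: (19/124) × (1/19) × (9/19) × (17/19) ≈ 0.00341793
Highest score → author B.

author B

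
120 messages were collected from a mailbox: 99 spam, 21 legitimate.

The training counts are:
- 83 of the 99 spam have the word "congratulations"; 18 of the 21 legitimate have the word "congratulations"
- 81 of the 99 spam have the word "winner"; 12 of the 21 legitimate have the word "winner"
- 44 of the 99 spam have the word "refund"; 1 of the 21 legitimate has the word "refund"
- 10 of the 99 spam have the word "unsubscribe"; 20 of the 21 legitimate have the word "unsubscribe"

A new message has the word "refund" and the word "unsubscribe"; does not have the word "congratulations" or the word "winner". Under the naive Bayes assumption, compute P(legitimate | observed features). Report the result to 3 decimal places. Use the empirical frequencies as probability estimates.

spam: (99/120) × (16/99) × (18/99) × (44/99) × (10/99) ≈ 0.00108832
legitimate: (21/120) × (3/21) × (9/21) × (1/21) × (20/21) ≈ 0.000485909
P(legitimate | x) = 0.000485909 / 0.001574229 ≈ 0.309

0.309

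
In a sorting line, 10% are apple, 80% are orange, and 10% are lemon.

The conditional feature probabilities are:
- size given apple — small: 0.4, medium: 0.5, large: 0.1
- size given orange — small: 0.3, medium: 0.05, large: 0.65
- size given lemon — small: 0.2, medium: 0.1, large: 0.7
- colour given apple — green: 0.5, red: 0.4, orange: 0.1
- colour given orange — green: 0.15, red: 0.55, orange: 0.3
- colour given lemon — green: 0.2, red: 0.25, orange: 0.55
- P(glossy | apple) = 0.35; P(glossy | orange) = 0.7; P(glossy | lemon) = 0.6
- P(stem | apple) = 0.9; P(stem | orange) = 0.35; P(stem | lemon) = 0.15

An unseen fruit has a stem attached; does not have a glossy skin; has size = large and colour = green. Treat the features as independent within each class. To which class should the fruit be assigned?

orange

apple: 0.1 × 0.1 × 0.5 × (1−0.35) × 0.9 = 0.002925
orange: 0.8 × 0.65 × 0.15 × (1−0.7) × 0.35 = 0.00819
lemon: 0.1 × 0.7 × 0.2 × (1−0.6) × 0.15 = 0.00084
Highest score → orange.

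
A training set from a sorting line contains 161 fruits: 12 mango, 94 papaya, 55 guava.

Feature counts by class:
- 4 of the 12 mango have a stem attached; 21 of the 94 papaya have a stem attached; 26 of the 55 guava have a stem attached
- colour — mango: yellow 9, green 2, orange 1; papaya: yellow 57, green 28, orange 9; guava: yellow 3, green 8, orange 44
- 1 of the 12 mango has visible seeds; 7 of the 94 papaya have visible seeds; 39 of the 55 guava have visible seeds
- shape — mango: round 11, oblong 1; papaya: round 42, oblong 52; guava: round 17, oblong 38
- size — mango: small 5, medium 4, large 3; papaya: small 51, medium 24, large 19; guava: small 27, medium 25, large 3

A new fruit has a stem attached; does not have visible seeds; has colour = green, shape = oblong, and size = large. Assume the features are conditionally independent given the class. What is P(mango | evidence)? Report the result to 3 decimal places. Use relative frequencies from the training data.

0.018

mango: (12/161) × (4/12) × (2/12) × (11/12) × (1/12) × (3/12) ≈ 0.0000790775
papaya: (94/161) × (21/94) × (28/94) × (87/94) × (52/94) × (19/94) ≈ 0.00402083
guava: (55/161) × (26/55) × (8/55) × (16/55) × (38/55) × (3/55) ≈ 0.00025752
P(mango | x) = 0.0000790775 / 0.0043574275 ≈ 0.018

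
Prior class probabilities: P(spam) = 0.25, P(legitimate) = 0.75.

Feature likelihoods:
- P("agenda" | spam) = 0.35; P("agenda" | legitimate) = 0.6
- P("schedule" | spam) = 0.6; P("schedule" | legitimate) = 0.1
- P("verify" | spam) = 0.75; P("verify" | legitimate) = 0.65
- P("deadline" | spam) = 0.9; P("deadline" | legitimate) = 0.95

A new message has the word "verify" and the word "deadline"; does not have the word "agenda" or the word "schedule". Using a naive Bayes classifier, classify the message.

legitimate

spam: 0.25 × (1−0.35) × (1−0.6) × 0.75 × 0.9 = 0.043875
legitimate: 0.75 × (1−0.6) × (1−0.1) × 0.65 × 0.95 = 0.166725
Highest score → legitimate.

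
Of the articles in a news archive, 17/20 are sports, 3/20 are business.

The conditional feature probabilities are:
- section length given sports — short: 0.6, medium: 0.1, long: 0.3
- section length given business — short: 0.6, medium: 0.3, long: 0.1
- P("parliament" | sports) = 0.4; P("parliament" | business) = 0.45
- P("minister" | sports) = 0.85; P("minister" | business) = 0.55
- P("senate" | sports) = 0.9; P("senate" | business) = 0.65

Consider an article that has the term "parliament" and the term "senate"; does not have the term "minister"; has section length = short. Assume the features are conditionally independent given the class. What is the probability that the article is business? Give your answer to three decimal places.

0.301

sports: 0.85 × 0.6 × 0.4 × (1−0.85) × 0.9 = 0.02754
business: 0.15 × 0.6 × 0.45 × (1−0.55) × 0.65 = 0.01184625
P(business | x) = 0.01184625 / 0.03938625 ≈ 0.301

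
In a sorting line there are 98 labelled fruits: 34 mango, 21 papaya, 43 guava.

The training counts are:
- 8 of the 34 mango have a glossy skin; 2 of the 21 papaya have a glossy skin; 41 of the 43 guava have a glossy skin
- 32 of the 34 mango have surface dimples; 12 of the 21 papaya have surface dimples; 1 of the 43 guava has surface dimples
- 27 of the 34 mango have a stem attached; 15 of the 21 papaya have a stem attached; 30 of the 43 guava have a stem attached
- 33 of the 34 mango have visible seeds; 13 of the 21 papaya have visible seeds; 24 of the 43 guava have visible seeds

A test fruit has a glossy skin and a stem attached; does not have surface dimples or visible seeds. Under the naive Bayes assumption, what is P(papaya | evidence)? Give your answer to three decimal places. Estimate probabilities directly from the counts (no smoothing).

mango: (34/98) × (8/34) × (2/34) × (27/34) × (1/34) ≈ 0.000112156
papaya: (21/98) × (2/21) × (9/21) × (15/21) × (8/21) ≈ 0.00237996
guava: (43/98) × (41/43) × (42/43) × (30/43) × (19/43) ≈ 0.125973
P(papaya | x) = 0.00237996 / 0.128465116 ≈ 0.019

0.019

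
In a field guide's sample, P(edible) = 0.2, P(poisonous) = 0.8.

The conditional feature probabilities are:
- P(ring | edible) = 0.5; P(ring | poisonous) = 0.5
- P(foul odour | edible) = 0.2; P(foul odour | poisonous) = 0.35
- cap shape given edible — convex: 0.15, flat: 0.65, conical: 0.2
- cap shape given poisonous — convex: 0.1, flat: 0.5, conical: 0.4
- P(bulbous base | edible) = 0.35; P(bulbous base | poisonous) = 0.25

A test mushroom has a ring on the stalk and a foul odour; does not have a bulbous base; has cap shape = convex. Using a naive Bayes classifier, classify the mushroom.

edible: 0.2 × 0.5 × 0.2 × 0.15 × (1−0.35) = 0.00195
poisonous: 0.8 × 0.5 × 0.35 × 0.1 × (1−0.25) = 0.0105
Highest score → poisonous.

poisonous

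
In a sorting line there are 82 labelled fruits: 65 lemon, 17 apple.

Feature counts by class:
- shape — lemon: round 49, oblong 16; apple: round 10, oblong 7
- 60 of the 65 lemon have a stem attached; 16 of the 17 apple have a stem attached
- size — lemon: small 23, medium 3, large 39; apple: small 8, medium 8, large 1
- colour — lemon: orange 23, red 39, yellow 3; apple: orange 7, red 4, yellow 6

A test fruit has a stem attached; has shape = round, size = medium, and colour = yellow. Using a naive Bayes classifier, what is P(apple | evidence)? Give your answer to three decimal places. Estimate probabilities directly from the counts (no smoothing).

0.942

lemon: (65/82) × (49/65) × (60/65) × (3/65) × (3/65) ≈ 0.00117499
apple: (17/82) × (10/17) × (16/17) × (8/17) × (6/17) ≈ 0.0190634
P(apple | x) = 0.0190634 / 0.02023839 ≈ 0.942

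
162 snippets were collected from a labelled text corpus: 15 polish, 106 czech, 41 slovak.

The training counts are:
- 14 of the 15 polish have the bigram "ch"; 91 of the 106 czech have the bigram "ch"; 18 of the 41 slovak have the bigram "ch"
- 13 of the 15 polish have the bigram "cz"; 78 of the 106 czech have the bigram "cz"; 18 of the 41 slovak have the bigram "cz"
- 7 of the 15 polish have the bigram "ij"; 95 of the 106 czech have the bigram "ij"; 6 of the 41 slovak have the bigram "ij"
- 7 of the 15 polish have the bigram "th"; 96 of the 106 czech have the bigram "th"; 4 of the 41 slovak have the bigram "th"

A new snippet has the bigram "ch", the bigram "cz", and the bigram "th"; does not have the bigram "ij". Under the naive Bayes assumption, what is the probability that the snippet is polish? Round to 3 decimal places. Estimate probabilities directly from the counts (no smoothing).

0.303

polish: (15/162) × (14/15) × (13/15) × (8/15) × (7/15) ≈ 0.0186411
czech: (106/162) × (91/106) × (78/106) × (11/106) × (96/106) ≈ 0.0388479
slovak: (41/162) × (18/41) × (18/41) × (35/41) × (4/41) ≈ 0.00406262
P(polish | x) = 0.0186411 / 0.06155162 ≈ 0.303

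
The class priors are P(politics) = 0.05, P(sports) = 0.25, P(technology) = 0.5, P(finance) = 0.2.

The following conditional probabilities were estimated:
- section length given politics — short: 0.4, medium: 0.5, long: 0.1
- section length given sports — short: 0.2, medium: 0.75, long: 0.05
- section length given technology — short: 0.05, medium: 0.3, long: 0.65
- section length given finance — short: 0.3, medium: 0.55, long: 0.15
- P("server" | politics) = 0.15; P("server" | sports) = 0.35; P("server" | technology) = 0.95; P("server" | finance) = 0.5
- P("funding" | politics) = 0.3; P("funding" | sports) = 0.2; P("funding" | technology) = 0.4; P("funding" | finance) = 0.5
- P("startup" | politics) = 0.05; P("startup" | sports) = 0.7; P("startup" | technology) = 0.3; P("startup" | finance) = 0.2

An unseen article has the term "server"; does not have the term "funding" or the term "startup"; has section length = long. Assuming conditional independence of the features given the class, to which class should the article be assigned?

politics: 0.05 × 0.1 × 0.15 × (1−0.3) × (1−0.05) = 0.00049875
sports: 0.25 × 0.05 × 0.35 × (1−0.2) × (1−0.7) = 0.00105
technology: 0.5 × 0.65 × 0.95 × (1−0.4) × (1−0.3) = 0.129675
finance: 0.2 × 0.15 × 0.5 × (1−0.5) × (1−0.2) = 0.006
Highest score → technology.

technology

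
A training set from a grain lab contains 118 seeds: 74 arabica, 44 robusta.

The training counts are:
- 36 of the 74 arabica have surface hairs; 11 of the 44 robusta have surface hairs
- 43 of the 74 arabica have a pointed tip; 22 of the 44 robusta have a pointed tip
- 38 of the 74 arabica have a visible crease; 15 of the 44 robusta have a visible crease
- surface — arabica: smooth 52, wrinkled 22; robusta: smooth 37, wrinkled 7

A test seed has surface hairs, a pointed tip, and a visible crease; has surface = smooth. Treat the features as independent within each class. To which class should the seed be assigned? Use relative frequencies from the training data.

arabica

arabica: (74/118) × (36/74) × (43/74) × (38/74) × (52/74) ≈ 0.0639706
robusta: (44/118) × (11/44) × (22/44) × (15/44) × (37/44) ≈ 0.0133619
Highest score → arabica.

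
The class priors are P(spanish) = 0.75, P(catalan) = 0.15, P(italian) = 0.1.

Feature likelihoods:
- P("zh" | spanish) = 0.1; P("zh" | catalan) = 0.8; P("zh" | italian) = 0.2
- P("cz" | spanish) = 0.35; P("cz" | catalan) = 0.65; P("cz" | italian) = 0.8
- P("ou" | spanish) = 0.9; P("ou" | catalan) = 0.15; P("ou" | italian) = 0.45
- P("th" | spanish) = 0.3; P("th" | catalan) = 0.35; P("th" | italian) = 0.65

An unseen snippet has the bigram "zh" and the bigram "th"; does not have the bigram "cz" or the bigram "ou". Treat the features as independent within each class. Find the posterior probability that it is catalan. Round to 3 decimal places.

0.812

spanish: 0.75 × 0.1 × (1−0.35) × (1−0.9) × 0.3 = 0.0014625
catalan: 0.15 × 0.8 × (1−0.65) × (1−0.15) × 0.35 = 0.012495
italian: 0.1 × 0.2 × (1−0.8) × (1−0.45) × 0.65 = 0.00143
P(catalan | x) = 0.012495 / 0.0153875 ≈ 0.812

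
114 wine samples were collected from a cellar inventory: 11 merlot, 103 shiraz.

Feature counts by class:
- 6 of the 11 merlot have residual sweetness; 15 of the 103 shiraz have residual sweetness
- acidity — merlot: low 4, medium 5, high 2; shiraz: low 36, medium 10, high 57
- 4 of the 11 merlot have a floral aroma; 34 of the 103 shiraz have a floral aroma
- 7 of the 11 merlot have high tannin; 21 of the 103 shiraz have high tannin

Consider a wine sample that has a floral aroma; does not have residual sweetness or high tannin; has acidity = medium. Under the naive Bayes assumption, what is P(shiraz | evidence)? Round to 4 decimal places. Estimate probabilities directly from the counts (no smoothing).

0.8820

merlot: (11/114) × (5/11) × (5/11) × (4/11) × (4/11) ≈ 0.00263619
shiraz: (103/114) × (88/103) × (10/103) × (34/103) × (82/103) ≈ 0.0196951
P(shiraz | x) = 0.0196951 / 0.02233129 ≈ 0.8820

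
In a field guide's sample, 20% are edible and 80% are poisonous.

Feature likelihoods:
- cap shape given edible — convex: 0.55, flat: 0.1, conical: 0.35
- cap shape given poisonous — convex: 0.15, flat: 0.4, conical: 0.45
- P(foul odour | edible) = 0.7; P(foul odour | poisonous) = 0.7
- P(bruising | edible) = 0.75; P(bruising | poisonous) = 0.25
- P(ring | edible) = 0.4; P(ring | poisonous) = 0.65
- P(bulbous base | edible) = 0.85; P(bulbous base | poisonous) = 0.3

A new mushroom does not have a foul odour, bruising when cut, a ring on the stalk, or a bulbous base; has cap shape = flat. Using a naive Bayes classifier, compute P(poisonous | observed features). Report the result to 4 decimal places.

edible: 0.2 × 0.1 × (1−0.7) × (1−0.75) × (1−0.4) × (1−0.85) = 0.000135
poisonous: 0.8 × 0.4 × (1−0.7) × (1−0.25) × (1−0.65) × (1−0.3) = 0.01764
P(poisonous | x) = 0.01764 / 0.017775 ≈ 0.9924

0.9924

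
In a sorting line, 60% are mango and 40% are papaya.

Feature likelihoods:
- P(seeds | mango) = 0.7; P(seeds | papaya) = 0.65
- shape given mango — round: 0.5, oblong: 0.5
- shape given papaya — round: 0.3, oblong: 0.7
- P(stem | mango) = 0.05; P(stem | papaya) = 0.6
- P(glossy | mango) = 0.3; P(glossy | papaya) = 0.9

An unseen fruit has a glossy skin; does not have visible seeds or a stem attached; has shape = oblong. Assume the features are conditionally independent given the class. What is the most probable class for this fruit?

mango: 0.6 × (1−0.7) × 0.5 × (1−0.05) × 0.3 = 0.02565
papaya: 0.4 × (1−0.65) × 0.7 × (1−0.6) × 0.9 = 0.03528
Highest score → papaya.

papaya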